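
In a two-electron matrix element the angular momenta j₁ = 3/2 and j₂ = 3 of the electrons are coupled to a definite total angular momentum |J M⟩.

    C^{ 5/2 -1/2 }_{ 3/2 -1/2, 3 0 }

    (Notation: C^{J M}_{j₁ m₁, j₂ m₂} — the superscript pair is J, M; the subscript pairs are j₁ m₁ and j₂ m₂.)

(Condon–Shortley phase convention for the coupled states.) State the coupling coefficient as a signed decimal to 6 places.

triangle: 2!×1!×4!/8! = 48/40320
(j±m)!: 1!×2!×3!×3!×2!×3! = 864
prefactor² = (2J+1)×Δ×N² = 216/35
  k=1: −1/(1!×1!×1!×2!×0!×2!) = -1/4
  k=2: +1/(2!×0!×0!×1!×1!×3!) = 1/12
Σ = -1/6  ⇒  CG² = 216/35×(-1/6)² = 6/35
CG = −√(6/35) = -0.414039

−√(6/35) ≈ -0.414039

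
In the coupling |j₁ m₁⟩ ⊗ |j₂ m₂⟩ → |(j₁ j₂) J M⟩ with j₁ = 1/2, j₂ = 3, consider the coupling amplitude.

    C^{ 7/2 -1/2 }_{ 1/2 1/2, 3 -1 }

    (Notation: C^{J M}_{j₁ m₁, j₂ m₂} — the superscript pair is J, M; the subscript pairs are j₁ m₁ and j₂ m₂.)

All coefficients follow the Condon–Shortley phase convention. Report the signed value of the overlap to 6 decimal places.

+√(3/7) ≈ +0.654654

triangle: 0!*1!*6!/8! = 720/40320
(j±m)!: 1!*0!*2!*4!*3!*4! = 6912
prefactor² = (2J+1)*Δ*N² = 6912/7
  k=0: +1/(0!*0!*0!*2!*1!*4!) = 1/48
Σ = 1/48  ⇒  CG² = 6912/7*(1/48)² = 3/7
CG = +√(3/7) = +0.654654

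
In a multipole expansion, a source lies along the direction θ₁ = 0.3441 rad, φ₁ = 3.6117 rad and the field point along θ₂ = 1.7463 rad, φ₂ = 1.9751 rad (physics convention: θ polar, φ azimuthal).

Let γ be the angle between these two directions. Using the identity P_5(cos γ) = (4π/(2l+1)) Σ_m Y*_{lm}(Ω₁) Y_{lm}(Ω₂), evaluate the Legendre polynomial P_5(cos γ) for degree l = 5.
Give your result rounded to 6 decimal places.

-0.294412

Summing Y*_{l m}(θ₁,φ₁)·Y_{l m}(θ₂,φ₂) over m ∈ [−5, 5]; prefactor 4π/(2·5+1) = 1.142397:
  [-5]  conj(Y_{5,-5})(Ω₁) = 0.00143 - 0.00144j ; Y_{5,-5}(Ω₂) = -0.38666 + 0.18712j ; Δ = -0.00028 + 0.00082j
  [-4]  conj(Y_{5,-4})(Ω₁) = -0.00545 + 0.01704j ; Y_{5,-4}(Ω₂) = 0.01118 + 0.24062j ; Δ = -0.00416 - 0.00112j
  [-3]  conj(Y_{5,-3})(Ω₁) = -0.01480 - 0.09146j ; Y_{5,-3}(Ω₂) = -0.22445 - 0.08394j ; Δ = -0.00435 + 0.02177j
  [-2]  conj(Y_{5,-2})(Ω₁) = 0.17756 + 0.24323j ; Y_{5,-2}(Ω₂) = -0.17998 + 0.18854j ; Δ = -0.07782 - 0.01030j
  [-1]  conj(Y_{5,-1})(Ω₁) = -0.48986 - 0.24890j ; Y_{5,-1}(Ω₂) = -0.07353 - 0.17185j ; Δ = -0.00675 + 0.10248j
  [+0]  conj(Y_{5,0})(Ω₁) = 0.26895 + 0.00000j ; Y_{5,0}(Ω₂) = -0.26392 + 0.00000j ; Δ = -0.07098 + 0.00000j
  [+1]  conj(Y_{5,1})(Ω₁) = 0.48986 - 0.24890j ; Y_{5,1}(Ω₂) = 0.07353 - 0.17185j ; Δ = -0.00675 - 0.10248j
  [+2]  conj(Y_{5,2})(Ω₁) = 0.17756 - 0.24323j ; Y_{5,2}(Ω₂) = -0.17998 - 0.18854j ; Δ = -0.07782 + 0.01030j
  [+3]  conj(Y_{5,3})(Ω₁) = 0.01480 - 0.09146j ; Y_{5,3}(Ω₂) = 0.22445 - 0.08394j ; Δ = -0.00435 - 0.02177j
  [+4]  conj(Y_{5,4})(Ω₁) = -0.00545 - 0.01704j ; Y_{5,4}(Ω₂) = 0.01118 - 0.24062j ; Δ = -0.00416 + 0.00112j
  [+5]  conj(Y_{5,5})(Ω₁) = -0.00143 - 0.00144j ; Y_{5,5}(Ω₂) = 0.38666 + 0.18712j ; Δ = -0.00028 - 0.00082j
Σ over m = -0.25771 + 0.00000j; ×(4π/11) → -0.29441 + 0.00000j. Real part: -0.294412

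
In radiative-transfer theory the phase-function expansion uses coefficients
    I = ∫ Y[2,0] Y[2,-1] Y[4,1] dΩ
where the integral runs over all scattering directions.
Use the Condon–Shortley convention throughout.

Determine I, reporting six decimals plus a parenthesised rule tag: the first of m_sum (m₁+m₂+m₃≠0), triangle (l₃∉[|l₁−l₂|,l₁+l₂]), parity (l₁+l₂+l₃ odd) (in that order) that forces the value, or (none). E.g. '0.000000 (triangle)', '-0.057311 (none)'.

-0.220728 (none)

Checks pass: Σm=0; 8 even; l₃=4∈[0,4].
(2·2+1)(2·2+1)(2·4+1) = 225
Δ: 0! 4! 4! / 9! → 1/630
sum: t=0:+1/16 = 1/16
3j²(2 2 4; 0 0 0) = Δ·Π!·Σ² = 2/35  (sign +1)
sum: t=0:+1/24 = 1/24
3j²(2 2 4; 0 -1 1) = Δ·Π!·Σ² = 1/21  (sign -1)
combine: 4πI² = 225·2/35·1/21 = 30/49
take √, sign -1: I = -0.22072812
No selection rule forces the value: the integral is nonzero (none).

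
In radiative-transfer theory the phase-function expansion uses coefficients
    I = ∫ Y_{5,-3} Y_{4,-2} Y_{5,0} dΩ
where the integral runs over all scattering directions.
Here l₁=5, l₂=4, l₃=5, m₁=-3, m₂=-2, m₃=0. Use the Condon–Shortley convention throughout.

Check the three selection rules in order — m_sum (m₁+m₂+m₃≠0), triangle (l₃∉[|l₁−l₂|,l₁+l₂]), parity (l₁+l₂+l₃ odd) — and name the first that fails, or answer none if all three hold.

Σmᵢ = -5  ✗
l₃∈[|l₁−l₂|,l₁+l₂]=[1,9], have l₃=5
Σlᵢ = 14 ⇒ even

m_sum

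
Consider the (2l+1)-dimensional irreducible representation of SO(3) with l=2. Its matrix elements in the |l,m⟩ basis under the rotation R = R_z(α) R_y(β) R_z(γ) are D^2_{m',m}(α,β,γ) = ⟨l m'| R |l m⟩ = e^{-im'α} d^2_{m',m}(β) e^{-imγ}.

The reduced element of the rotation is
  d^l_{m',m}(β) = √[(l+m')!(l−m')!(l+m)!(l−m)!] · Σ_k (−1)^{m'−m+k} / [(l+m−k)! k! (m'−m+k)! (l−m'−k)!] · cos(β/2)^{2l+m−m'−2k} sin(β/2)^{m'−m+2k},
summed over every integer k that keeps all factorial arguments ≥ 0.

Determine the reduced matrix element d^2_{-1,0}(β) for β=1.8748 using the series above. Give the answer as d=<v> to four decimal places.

d^2_{-1,0}(β=1.8748) via the finite sum:
Half-angle: c=0.591886, s=0.806022. N=√(1·6·2·2)=4.898979
k: max(0,(0)−(-1))=1 … min(2+(0),2−(-1))=2
  k=1: (−1)^0·4.8990/(2)·0.5919^3·0.8060^1 = +0.409389
  k=2: (−1)^1·4.8990/(2)·0.5919^1·0.8060^3 = -0.759196
d^2_{-1,0}(1.8748) = +0.409389 -0.759196 = -0.349807

d=-0.3498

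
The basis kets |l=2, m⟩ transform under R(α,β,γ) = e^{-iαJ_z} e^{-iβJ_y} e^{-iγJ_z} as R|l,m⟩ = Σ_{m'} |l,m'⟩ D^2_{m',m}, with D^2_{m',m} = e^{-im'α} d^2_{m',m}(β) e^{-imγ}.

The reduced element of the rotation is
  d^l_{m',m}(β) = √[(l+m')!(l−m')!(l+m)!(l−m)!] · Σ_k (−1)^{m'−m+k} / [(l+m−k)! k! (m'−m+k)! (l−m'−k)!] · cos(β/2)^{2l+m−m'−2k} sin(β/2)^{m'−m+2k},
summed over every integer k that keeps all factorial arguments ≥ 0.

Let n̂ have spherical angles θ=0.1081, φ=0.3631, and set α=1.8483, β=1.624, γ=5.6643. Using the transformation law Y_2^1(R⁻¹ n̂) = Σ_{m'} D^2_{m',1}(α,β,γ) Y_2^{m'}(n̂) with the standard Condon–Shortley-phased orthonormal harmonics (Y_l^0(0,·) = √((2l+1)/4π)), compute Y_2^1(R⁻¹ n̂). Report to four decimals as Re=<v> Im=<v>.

Need the full column D^2_{m',1} for m'=−2..2 at α=1.8483, β=1.6240, γ=5.6643.
cos(β/2)=0.688048, sin(β/2)=0.725665
d^2_{-2,1}: single k=3 term ⇒ +0.525844;  D = -0.203273-0.484966i
d^2_{-1,1}: k∈[2..3] ⇒ +0.747879 -0.277296 = +0.470583;  D = -0.367561+0.293848i
d^2_{0,1}: k∈[1..2] ⇒ +0.578987 -0.644025 = -0.065038;  D = -0.052975-0.037730i
d^2_{1,1}: k∈[0..1] ⇒ +0.224118 -0.747879 = -0.523761;  D = -0.175350+0.493537i
d^2_{2,1}: single k=0 term ⇒ -0.472741;  D = +0.471777+0.030177i
Y_2^{m'}(θ=0.1081,φ=0.3631) and Σ D·Y over m':
  (-0.2033-0.4850i)·(+0.0034-0.0030i)  (-0.3676+0.2938i)·(+0.0775-0.0294i)  (-0.0530-0.0377i)·(+0.6198+0.0000i)  (-0.1753+0.4935i)·(-0.0775-0.0294i)  (+0.4718+0.0302i)·(+0.0034+0.0030i)
Y_2^1(R⁻¹ n̂) = -0.025183-0.022387i

Re=-0.0252 Im=-0.0224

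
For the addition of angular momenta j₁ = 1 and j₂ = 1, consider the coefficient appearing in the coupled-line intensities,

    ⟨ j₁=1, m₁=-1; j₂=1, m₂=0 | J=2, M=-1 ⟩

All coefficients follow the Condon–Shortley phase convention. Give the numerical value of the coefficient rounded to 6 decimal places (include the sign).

+√(1/2) = +0.707107

triangle: 0!·2!·2!/5! = 4/120
(j±m)!: 0!·2!·1!·1!·1!·3! = 12
prefactor² = (2J+1)·Δ·N² = 2
  k=0: +1/(0!·0!·2!·1!·0!·1!) = 1/2
Σ = 1/2  ⇒  CG² = 2·(1/2)² = 1/2
CG = +√(1/2) = +0.707107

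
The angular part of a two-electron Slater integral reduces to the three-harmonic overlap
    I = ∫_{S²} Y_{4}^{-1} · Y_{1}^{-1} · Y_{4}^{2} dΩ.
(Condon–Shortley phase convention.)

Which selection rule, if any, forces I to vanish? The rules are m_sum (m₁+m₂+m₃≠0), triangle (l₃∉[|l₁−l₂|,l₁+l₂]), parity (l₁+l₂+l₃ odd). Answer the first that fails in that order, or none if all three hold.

Σmᵢ = 0  ✓
l₃∈[|l₁−l₂|,l₁+l₂]=[3,5], have l₃=4  ✓
Σlᵢ = 9 ⇒ odd  ✗

parity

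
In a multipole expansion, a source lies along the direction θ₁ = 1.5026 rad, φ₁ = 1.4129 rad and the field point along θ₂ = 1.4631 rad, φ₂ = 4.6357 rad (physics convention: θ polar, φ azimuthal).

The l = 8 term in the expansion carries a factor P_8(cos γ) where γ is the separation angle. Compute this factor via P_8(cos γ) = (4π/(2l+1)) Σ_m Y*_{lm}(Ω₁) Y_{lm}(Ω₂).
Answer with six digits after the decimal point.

Addition theorem: P_8(cos γ) = (4π/17) Σ_m Y*_{lm}(Ω₁) Y_{lm}(Ω₂), m = −8…8:
  [-8]  conj(Y_{8,-8})(Ω₁) = (0.153191, -0.482171) ; Y_{8,-8}(Ω₂) = (0.402289, 0.283276) ; Δ = (0.198215, -0.150577)
  [-7]  conj(Y_{8,-7})(Ω₁) = (-0.123514, -0.062047) ; Y_{8,-7}(Ω₂) = (0.108816, -0.182848) ; Δ = (-0.024785, 0.015833)
  [-6]  conj(Y_{8,-6})(Ω₁) = (0.201615, -0.280379) ; Y_{8,-6}(Ω₂) = (0.269263, 0.133451) ; Δ = (0.091704, -0.048590)
  [-5]  conj(Y_{8,-5})(Ω₁) = (-0.113950, -0.113023) ; Y_{8,-5}(Ω₂) = (0.089785, -0.222563) ; Δ = (-0.035386, 0.015213)
  [-4]  conj(Y_{8,-4})(Ω₁) = (0.238224, -0.174271) ; Y_{8,-4}(Ω₂) = (0.223172, 0.070691) ; Δ = (0.065484, -0.022052)
  [-3]  conj(Y_{8,-3})(Ω₁) = (-0.077656, -0.151490) ; Y_{8,-3}(Ω₂) = (0.056910, -0.242983) ; Δ = (-0.041229, 0.010248)
  [-2]  conj(Y_{8,-2})(Ω₁) = (0.259347, -0.084736) ; Y_{8,-2}(Ω₂) = (0.200893, 0.031056) ; Δ = (0.054733, -0.008968)
  [-1]  conj(Y_{8,-1})(Ω₁) = (-0.027393, -0.172041) ; Y_{8,-1}(Ω₂) = (0.019370, -0.252088) ; Δ = (-0.043900, 0.003573)
  [+0]  conj(Y_{8,0})(Ω₁) = (0.266219, -0.000000) ; Y_{8,0}(Ω₂) = (0.193993, 0.000000) ; Δ = (0.051645, 0.000000)
  [+1]  conj(Y_{8,1})(Ω₁) = (0.027393, -0.172041) ; Y_{8,1}(Ω₂) = (-0.019370, -0.252088) ; Δ = (-0.043900, -0.003573)
  [+2]  conj(Y_{8,2})(Ω₁) = (0.259347, 0.084736) ; Y_{8,2}(Ω₂) = (0.200893, -0.031056) ; Δ = (0.054733, 0.008968)
  [+3]  conj(Y_{8,3})(Ω₁) = (0.077656, -0.151490) ; Y_{8,3}(Ω₂) = (-0.056910, -0.242983) ; Δ = (-0.041229, -0.010248)
  [+4]  conj(Y_{8,4})(Ω₁) = (0.238224, 0.174271) ; Y_{8,4}(Ω₂) = (0.223172, -0.070691) ; Δ = (0.065484, 0.022052)
  [+5]  conj(Y_{8,5})(Ω₁) = (0.113950, -0.113023) ; Y_{8,5}(Ω₂) = (-0.089785, -0.222563) ; Δ = (-0.035386, -0.015213)
  [+6]  conj(Y_{8,6})(Ω₁) = (0.201615, 0.280379) ; Y_{8,6}(Ω₂) = (0.269263, -0.133451) ; Δ = (0.091704, 0.048590)
  [+7]  conj(Y_{8,7})(Ω₁) = (0.123514, -0.062047) ; Y_{8,7}(Ω₂) = (-0.108816, -0.182848) ; Δ = (-0.024785, -0.015833)
  [+8]  conj(Y_{8,8})(Ω₁) = (0.153191, 0.482171) ; Y_{8,8}(Ω₂) = (0.402289, -0.283276) ; Δ = (0.198215, 0.150577)
Accumulated sum (0.581317, 0.000000); after 4π/(2l+1) scaling, (0.429708, 0.000000) ⇒ P_8 = 0.429708

0.429708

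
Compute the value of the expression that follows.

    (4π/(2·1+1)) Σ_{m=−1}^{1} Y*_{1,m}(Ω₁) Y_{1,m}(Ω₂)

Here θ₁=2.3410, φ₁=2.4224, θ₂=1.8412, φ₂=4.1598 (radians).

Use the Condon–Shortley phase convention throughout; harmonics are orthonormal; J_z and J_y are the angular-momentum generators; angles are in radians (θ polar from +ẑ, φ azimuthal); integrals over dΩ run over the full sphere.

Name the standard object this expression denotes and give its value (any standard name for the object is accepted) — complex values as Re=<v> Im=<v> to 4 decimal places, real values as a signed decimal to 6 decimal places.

Legendre polynomial (addition theorem), +0.071286

This sum is the spherical-harmonic addition theorem: it equals the Legendre polynomial P_l(cos γ) of the angle γ between the two directions.
Addition theorem: P_1(cos γ) = (4π/3) Σ_m Y*_{lm}(Ω₁) Y_{lm}(Ω₂), m = −1…1:
  m=-1: Y*=-0.18657 + 0.16337j  Y=-0.17476 + 0.28339j  product -0.01369 - 0.08142j
  m=+0: Y*=-0.34020 + 0.00000j  Y=-0.13052 + 0.00000j  product 0.04440 + 0.00000j
  m=+1: Y*=0.18657 + 0.16337j  Y=0.17476 + 0.28339j  product -0.01369 + 0.08142j
Σ over m = 0.01702 + 0.00000j; ×(4π/3) → 0.07129 + 0.00000j. Real part: 0.071286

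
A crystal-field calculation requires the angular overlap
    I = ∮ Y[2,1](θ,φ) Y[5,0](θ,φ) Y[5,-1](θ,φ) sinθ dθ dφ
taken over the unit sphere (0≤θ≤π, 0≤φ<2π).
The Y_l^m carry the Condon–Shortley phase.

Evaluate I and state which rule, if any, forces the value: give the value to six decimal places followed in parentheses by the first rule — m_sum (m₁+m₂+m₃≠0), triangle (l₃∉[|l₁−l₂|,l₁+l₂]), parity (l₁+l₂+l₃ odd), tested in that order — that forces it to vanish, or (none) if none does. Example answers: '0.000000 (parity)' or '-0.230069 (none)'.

Checks pass: Σm=0; 12 even; l₃=5∈[3,7].
(2·2+1)(2·5+1)(2·5+1) = 605
Δ: 2! 2! 8! / 13! → 1/38610
sum: t=0:+1/2880 t=1:−1/576 t=2:+1/2880 = -1/960
3j²(2 5 5; 0 0 0) = Δ·Π!·Σ² = 10/429  (sign +1)
sum: t=0:+1/1440 t=1:−1/1152 = -1/5760
3j²(2 5 5; 1 0 -1) = Δ·Π!·Σ² = 1/858  (sign -1)
combine: 4πI² = 605·10/429·1/858 = 25/1521
take √, sign -1: I = -0.03616600
No selection rule forces the value: the integral is nonzero (none).

-0.036166 (none)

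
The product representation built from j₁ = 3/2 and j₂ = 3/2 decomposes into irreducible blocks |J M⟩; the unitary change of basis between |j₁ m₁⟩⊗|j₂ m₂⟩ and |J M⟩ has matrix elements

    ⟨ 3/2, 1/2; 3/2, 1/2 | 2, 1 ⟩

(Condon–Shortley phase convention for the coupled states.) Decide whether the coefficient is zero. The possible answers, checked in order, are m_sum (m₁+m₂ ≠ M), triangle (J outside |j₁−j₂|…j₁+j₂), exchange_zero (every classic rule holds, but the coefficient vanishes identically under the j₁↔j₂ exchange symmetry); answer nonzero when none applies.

m-sum: m₁+m₂ = 1/2+1/2 = 1, M = 1  ✓
triangle: |j₁−j₂| = 0 ≤ J = 2 ≤ j₁+j₂ = 3  ✓
exchange: j₁=j₂ and m₁=m₂, and (−1)^(j₁+j₂−J) = (−1)^1 = −1 forces ⟨j₁m₁;j₂m₂|JM⟩ = −⟨j₂m₂;j₁m₁|JM⟩ = −⟨j₁m₁;j₂m₂|JM⟩ ⇒ the coefficient vanishes identically
Racah sum check: Σ_k collapses to 0 ⇒ CG = 0

exchange_zero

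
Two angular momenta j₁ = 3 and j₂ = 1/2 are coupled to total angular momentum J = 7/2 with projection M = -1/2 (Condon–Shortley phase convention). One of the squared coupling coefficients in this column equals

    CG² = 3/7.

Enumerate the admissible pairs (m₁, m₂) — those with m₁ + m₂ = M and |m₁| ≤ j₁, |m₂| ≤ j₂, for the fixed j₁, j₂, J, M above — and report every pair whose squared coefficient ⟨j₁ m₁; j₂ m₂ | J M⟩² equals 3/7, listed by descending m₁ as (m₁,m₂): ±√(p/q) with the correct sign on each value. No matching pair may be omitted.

(-1,1/2): +√(3/7)

Admissible pairs with m₁+m₂ = M = -1/2: (-1,1/2), (0,-1/2)
  (m₁,m₂)=(0,-1/2): CG² = 4/7, CG = +√(4/7)
  (m₁,m₂)=(-1,1/2): CG² = 3/7, CG = +√(3/7)   ← matches the target
Pairs with CG² = 3/7: (-1,1/2): +√(3/7)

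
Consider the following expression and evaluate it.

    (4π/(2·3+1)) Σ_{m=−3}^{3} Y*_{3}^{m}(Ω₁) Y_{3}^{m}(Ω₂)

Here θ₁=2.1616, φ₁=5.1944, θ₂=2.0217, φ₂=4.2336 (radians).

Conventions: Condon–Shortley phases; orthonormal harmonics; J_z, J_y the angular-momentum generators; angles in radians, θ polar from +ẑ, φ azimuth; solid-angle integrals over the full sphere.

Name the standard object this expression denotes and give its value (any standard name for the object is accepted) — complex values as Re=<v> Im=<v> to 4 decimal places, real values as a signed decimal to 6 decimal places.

Legendre polynomial (addition theorem), -0.251313

This sum is the spherical-harmonic addition theorem: it equals the Legendre polynomial P_l(cos γ) of the angle γ between the two directions.
Addition theorem: P_3(cos γ) = (4π/7) Σ_m Y*_{lm}(Ω₁) Y_{lm}(Ω₂), m = −3…3:
  [-3]  conj(Y_{3,-3})(Ω₁) = -0.237131+0.029740i ; Y_{3,-3}(Ω₂) = +0.301466-0.040772i ; Δ = -0.070274+0.018634i
  [-2]  conj(Y_{3,-2})(Ω₁) = +0.223891+0.322550i ; Y_{3,-2}(Ω₂) = +0.207632+0.295050i ; Δ = -0.048681+0.133031i
  [-1]  conj(Y_{3,-1})(Ω₁) = +0.068606-0.131134i ; Y_{3,-1}(Ω₂) = +0.006765-0.013033i ; Δ = -0.001245-0.001781i
  [+0]  conj(Y_{3,0})(Ω₁) = +0.301119-0.000000i ; Y_{3,0}(Ω₂) = +0.333455+0.000000i ; Δ = +0.100410+0.000000i
  [+1]  conj(Y_{3,1})(Ω₁) = -0.068606-0.131134i ; Y_{3,1}(Ω₂) = -0.006765-0.013033i ; Δ = -0.001245+0.001781i
  [+2]  conj(Y_{3,2})(Ω₁) = +0.223891-0.322550i ; Y_{3,2}(Ω₂) = +0.207632-0.295050i ; Δ = -0.048681-0.133031i
  [+3]  conj(Y_{3,3})(Ω₁) = +0.237131+0.029740i ; Y_{3,3}(Ω₂) = -0.301466-0.040772i ; Δ = -0.070274-0.018634i
Total Σ_m = -0.139992-0.000000i. Multiply by 1.795196: -0.251313-0.000000i. P_3(cos γ) = -0.251313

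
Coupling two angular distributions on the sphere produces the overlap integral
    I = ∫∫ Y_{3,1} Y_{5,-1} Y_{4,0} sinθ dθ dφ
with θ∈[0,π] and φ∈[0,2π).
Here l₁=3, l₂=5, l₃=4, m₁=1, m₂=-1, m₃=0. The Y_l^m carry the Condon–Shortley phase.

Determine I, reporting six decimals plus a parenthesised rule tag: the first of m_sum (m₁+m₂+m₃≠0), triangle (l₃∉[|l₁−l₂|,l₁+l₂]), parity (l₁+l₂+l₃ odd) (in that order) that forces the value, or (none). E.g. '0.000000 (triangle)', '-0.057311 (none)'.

Checks pass: Σm=0; 12 even; l₃=4∈[2,8].
(2·3+1)(2·5+1)(2·4+1) = 693
Δ: 4! 2! 6! / 13! → 1/180180
sum: t=1:−1/576 t=2:+1/144 t=3:−1/576 = 1/288
3j²(3 5 4; 0 0 0) = Δ·Π!·Σ² = 20/1001  (sign +1)
sum: t=0:+1/2304 t=1:−1/216 t=2:+1/384 = -11/6912
3j²(3 5 4; 1 -1 0) = Δ·Π!·Σ² = 11/1638  (sign -1)
combine: 4πI² = 693·20/1001·11/1638 = 110/1183
take √, sign -1: I = -0.08601992
No selection rule forces the value: the integral is nonzero (none).

-0.086020 (none)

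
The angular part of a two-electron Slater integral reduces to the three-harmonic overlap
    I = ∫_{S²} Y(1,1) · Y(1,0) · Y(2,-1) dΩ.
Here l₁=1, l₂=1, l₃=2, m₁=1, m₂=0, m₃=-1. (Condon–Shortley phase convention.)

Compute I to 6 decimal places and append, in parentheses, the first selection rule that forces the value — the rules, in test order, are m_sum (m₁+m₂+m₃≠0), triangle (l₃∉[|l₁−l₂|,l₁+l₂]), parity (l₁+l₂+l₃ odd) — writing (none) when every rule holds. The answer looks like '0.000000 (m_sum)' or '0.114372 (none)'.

-0.218510 (none)

Rules hold: Σm=0, L=4 even, 0≤2≤2.
N = 3·3·5 = 45
Δ = 0!·2!·2!/5! = 1/30
Racah Σ t=0..0: t=0:+1/1 = 1/1
⇒ 3j(1 1 2; 0 0 0)² = 2/15, sgn +1
Racah Σ t=0..0: t=0:+1/2 = 1/2
⇒ 3j(1 1 2; 1 0 -1)² = 1/10, sgn -1
4πI² = N·(3j₀)²·(3jₘ)² = 3/5
I = -1·√(0.6/4π) = -0.21850969
No selection rule forces the value: the integral is nonzero (none).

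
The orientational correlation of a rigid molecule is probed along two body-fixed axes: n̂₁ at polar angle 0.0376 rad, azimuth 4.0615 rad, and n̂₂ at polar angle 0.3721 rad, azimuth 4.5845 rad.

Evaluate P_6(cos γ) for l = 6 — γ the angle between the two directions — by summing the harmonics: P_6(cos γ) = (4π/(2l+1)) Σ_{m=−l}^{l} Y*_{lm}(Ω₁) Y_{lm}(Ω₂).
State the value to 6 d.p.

Expand P_6 via completeness: Σ_{m} conj(Y_{6,m}) at Ω₁ times Y_{6,m} at Ω₂ —
  m=-6: Y*=(0.000000, -0.000000)  Y=(-0.000803, -0.000775)  product (-0.000000, -0.000000)
  m=-5: Y*=(0.000000, 0.000000)  Y=(-0.005910, 0.007947)  product (-0.000000, -0.000000)
  m=-4: Y*=(-0.000006, -0.000004)  Y=(0.046455, 0.026080)  product (-0.000000, -0.000000)
  m=-3: Y*=(0.000256, -0.000103)  Y=(0.071458, -0.177020)  product (0.000000, -0.000053)
  m=-2: Y*=(-0.001949, 0.007069)  Y=(-0.426166, -0.111445)  product (0.001618, -0.002795)
  m=-1: Y*=(-0.074537, -0.097867)  Y=(-0.067945, 0.528378)  product (0.056775, -0.032734)
  m=+0: Y*=(1.002064, -0.000000)  Y=(-0.008637, 0.000000)  product (-0.008654, 0.000000)
  m=+1: Y*=(0.074537, -0.097867)  Y=(0.067945, 0.528378)  product (0.056775, 0.032734)
  m=+2: Y*=(-0.001949, -0.007069)  Y=(-0.426166, 0.111445)  product (0.001618, 0.002795)
  m=+3: Y*=(-0.000256, -0.000103)  Y=(-0.071458, -0.177020)  product (0.000000, 0.000053)
  m=+4: Y*=(-0.000006, 0.000004)  Y=(0.046455, -0.026080)  product (-0.000000, 0.000000)
  m=+5: Y*=(-0.000000, 0.000000)  Y=(0.005910, 0.007947)  product (-0.000000, 0.000000)
  m=+6: Y*=(0.000000, 0.000000)  Y=(-0.000803, 0.000775)  product (-0.000000, 0.000000)
Total Σ_m = (0.108133, -0.000000). Multiply by 0.966644: (0.104526, -0.000000). P_6(cos γ) = 0.104526

0.104526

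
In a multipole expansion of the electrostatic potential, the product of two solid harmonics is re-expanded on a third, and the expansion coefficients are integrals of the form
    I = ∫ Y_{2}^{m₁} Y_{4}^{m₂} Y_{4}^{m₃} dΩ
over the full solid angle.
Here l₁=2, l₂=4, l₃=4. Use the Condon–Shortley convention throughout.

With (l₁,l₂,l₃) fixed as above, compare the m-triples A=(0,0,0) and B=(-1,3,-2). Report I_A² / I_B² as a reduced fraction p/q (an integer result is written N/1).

16/21

Shared (l₁,l₂,l₃)=(2,4,4): N and (l;000)² cancel in I_A²/I_B².
A: Δ = 2!·2!·6!/11! = 1/13860; Racah Σ t=0..2: t=0:+1/192 t=1:−1/36 t=2:+1/192 = -5/288; ⇒ 3j(2 4 4; 0 0 0)² = 20/693, sgn -1
B: Δ = 2!·2!·6!/11! = 1/13860; Racah Σ t=1..2: t=1:−1/1440 t=2:+1/240 = 1/288; ⇒ 3j(2 4 4; -1 3 -2)² = 5/132, sgn +1
I_A²/I_B² = (20/693)/(5/132) = 16/21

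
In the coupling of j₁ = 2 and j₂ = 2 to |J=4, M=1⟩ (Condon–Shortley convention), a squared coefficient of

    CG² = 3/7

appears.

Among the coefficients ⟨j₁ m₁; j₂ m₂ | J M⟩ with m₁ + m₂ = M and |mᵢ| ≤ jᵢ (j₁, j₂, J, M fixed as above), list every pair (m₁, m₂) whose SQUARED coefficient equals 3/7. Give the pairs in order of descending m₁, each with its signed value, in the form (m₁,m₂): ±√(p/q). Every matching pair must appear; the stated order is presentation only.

Admissible pairs with m₁+m₂ = M = 1: (-1,2), (0,1), (1,0), (2,-1)
  (m₁,m₂)=(2,-1): CG² = 1/14, CG = +√(1/14)
  (m₁,m₂)=(1,0): CG² = 3/7, CG = +√(3/7)   ← matches the target
  (m₁,m₂)=(0,1): CG² = 3/7, CG = +√(3/7)   ← matches the target
  (m₁,m₂)=(-1,2): CG² = 1/14, CG = +√(1/14)
Pairs with CG² = 3/7: (1,0): +√(3/7); (0,1): +√(3/7)

(1,0): +√(3/7); (0,1): +√(3/7)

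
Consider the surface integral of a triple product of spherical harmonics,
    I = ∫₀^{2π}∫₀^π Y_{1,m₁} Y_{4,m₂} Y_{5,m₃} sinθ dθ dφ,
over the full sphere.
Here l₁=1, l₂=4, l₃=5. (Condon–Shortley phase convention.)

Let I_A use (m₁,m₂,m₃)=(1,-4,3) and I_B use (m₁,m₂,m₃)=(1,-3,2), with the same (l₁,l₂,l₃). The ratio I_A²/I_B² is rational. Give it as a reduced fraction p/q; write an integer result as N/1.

Shared (l₁,l₂,l₃)=(1,4,5): N and (l;000)² cancel in I_A²/I_B².
A: Δ = 0!·2!·8!/11! = 1/495; Racah Σ t=0..0: t=0:+1/80640 = 1/80640; ⇒ 3j(1 4 5; 1 -4 3)² = 1/495, sgn +1
B: Δ = 0!·2!·8!/11! = 1/495; Racah Σ t=0..0: t=0:+1/10080 = 1/10080; ⇒ 3j(1 4 5; 1 -3 2)² = 1/165, sgn -1
I_A²/I_B² = (1/495)/(1/165) = 1/3

1/3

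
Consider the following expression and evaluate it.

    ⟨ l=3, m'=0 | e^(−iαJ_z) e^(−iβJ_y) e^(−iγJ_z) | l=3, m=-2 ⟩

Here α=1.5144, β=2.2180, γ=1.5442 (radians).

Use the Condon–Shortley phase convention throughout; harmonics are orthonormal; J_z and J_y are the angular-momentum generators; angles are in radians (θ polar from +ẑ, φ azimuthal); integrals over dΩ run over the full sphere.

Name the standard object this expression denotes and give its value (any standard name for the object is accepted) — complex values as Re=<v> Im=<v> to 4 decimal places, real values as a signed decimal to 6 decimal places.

Wigner D-matrix element, Re=0.5247 Im=-0.0279

This is a Wigner D-matrix element — the rotation-matrix element ⟨l m'| R(α,β,γ) |l m⟩ in the angular-momentum basis.
D^3_{0,-2}(1.5144,2.2180,1.5442) = e^{-i·0·1.5144}·d^3_{0,-2}(2.2180)·e^{-i·-2·1.5442}. Compute d first:
c=cos(2.218000/2)=0.445557, s=sin(2.218000/2)=0.895254; N=√[6·6·1·120]=65.726707
Admissible k: 0..1 (factorial args all ≥0)
  k=0: (−1)^2·65.7267/(12)·0.4456^4·0.8953^2 = +0.173008
  k=1: (−1)^3·65.7267/(12)·0.4456^2·0.8953^4 = -0.698476
d^3_{0,-2}(2.2180) = +0.173008 -0.698476 = -0.525468
D = (+1.000000+0.000000i)·(-0.525468)·(-0.998586+0.053168i) = +0.524725-0.027938i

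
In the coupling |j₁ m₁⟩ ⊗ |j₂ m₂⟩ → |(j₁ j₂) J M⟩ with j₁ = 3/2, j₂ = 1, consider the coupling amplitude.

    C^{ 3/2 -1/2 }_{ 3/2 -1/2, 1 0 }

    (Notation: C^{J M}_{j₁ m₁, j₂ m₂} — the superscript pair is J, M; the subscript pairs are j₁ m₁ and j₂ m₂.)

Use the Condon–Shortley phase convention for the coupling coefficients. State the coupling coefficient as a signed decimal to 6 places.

j₁+j₂−J=1  J+j₁−j₂=2  J−j₁+j₂=1  j₁+j₂+J+1=5
(j₁±m₁, j₂±m₂, J±M) = (1,2,1,1,1,2)
P² = 4/15
sum k=0..1:
  [0] +1/2 = 1/2
  [1] −1/1 = -1
S = -1/2
C² = P²·S² = 1/15 ; C = -0.258199

−√(1/15) ≈ -0.258199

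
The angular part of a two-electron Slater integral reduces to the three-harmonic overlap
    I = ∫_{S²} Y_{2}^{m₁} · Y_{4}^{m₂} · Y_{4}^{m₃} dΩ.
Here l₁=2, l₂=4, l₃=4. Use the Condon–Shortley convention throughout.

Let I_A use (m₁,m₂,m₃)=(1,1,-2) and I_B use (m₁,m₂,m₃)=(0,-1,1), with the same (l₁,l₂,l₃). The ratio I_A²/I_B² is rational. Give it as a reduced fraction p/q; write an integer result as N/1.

243/289

Same 2,4,4: normalisation and zero-m 3j drop out of the ratio.
A: Δ: 2! 2! 6! / 11! → 1/13860; sum: t=0:+1/240 t=1:−1/96 = -1/160; 3j²(2 4 4; 1 1 -2) = Δ·Π!·Σ² = 27/1540  (sign -1)
B: Δ: 2! 2! 6! / 11! → 1/13860; sum: t=0:+1/144 t=1:−1/48 t=2:+1/480 = -17/1440; 3j²(2 4 4; 0 -1 1) = Δ·Π!·Σ² = 289/13860  (sign +1)
I_A²/I_B² = (27/1540)/(289/13860) = 243/289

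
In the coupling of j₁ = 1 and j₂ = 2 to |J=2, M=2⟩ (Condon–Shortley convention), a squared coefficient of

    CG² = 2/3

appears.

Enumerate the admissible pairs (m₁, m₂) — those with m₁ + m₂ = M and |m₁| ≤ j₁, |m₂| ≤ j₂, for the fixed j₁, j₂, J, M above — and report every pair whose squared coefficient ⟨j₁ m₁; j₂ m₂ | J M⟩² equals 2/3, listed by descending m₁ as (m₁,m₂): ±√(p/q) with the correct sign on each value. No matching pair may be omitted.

(0,2): −√(2/3)

Admissible pairs with m₁+m₂ = M = 2: (0,2), (1,1)
  (m₁,m₂)=(1,1): CG² = 1/3, CG = +√(1/3)
  (m₁,m₂)=(0,2): CG² = 2/3, CG = −√(2/3)   ← matches the target
Pairs with CG² = 2/3: (0,2): −√(2/3)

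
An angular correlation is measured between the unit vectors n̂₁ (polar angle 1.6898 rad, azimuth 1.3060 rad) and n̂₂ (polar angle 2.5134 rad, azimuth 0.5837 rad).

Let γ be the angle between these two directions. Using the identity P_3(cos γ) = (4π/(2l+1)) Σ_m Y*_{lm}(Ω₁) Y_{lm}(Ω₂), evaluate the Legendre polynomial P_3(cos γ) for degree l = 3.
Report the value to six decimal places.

-0.420399

Term-by-term m-sum for l=3 (normalisation 4π/7 = 1.795196):
  m=-3: (-0.291391-0.286198i) × (-0.015186-0.083311i) = -0.019418+0.028622i  (running Σ = -0.019418+0.028622i)
  m=-2: (+0.103236-0.060431i) × (-0.112103+0.262658i) = +0.004300+0.033890i  (running Σ = -0.015119+0.062513i)
  m=-1: (-0.078063-0.287883i) × (+0.360250-0.237934i) = -0.096620-0.085136i  (running Σ = -0.111738-0.022623i)
  m=0: (+0.129791-0.000000i) × (-0.082470+0.000000i) = -0.010704+0.000000i  (running Σ = -0.122442-0.022623i)
  m=1: (+0.078063-0.287883i) × (-0.360250-0.237934i) = -0.096620+0.085136i  (running Σ = -0.219062+0.062513i)
  m=2: (+0.103236+0.060431i) × (-0.112103-0.262658i) = +0.004300-0.033890i  (running Σ = -0.214762+0.028622i)
  m=3: (+0.291391-0.286198i) × (+0.015186-0.083311i) = -0.019418-0.028622i  (running Σ = -0.234180-0.000000i)
Total Σ_m = -0.234180-0.000000i. Multiply by 1.795196: -0.420399-0.000000i. P_3(cos γ) = -0.420399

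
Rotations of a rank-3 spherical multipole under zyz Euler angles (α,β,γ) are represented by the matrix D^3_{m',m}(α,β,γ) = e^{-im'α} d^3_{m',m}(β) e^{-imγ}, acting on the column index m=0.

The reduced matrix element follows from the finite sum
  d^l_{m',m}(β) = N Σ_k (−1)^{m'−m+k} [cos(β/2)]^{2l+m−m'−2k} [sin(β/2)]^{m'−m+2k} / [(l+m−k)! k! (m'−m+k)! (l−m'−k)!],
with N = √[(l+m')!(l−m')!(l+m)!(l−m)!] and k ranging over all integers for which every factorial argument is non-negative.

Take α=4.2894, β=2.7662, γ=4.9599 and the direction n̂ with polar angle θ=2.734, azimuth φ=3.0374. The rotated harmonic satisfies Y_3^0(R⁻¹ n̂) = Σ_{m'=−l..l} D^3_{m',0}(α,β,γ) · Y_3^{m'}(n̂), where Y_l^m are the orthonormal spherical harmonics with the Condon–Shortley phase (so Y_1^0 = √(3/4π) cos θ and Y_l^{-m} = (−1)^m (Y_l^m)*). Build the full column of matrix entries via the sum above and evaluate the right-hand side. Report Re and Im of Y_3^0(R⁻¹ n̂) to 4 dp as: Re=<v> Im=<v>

Re=0.3516 Im=0.0000

Need the full column D^3_{m',0} for m'=−3..3 at α=4.2894, β=2.7662, γ=4.9599.
cos(β/2)=0.186596, sin(β/2)=0.982437
d^3_{-3,0}: single k=3 term ⇒ +0.027551;  D = +0.026306+0.008190i
d^3_{-2,0}: k∈[2..3] ⇒ +0.006409 -0.177658 = -0.171249;  D = +0.113538-0.128200i
d^3_{-1,0}: k∈[1..3] ⇒ +0.000770 -0.064023 +0.591584 = +0.528331;  D = -0.216873-0.481767i
d^3_{0,0}: k∈[0..3] ⇒ +0.000042 -0.010531 +0.291922 -0.899140 = -0.617707;  D = -0.617707+0.000000i
d^3_{1,0}: k∈[0..2] ⇒ -0.000770 +0.064023 -0.591584 = -0.528331;  D = +0.216873-0.481767i
d^3_{2,0}: k∈[0..1] ⇒ +0.006409 -0.177658 = -0.171249;  D = +0.113538+0.128200i
d^3_{3,0}: single k=0 term ⇒ -0.027551;  D = -0.026306+0.008190i
Y_3^{m'}(θ=2.734,φ=3.0374) and Σ D·Y over m':
  (+0.0263+0.0082i)·(-0.0247-0.0080i)  (+0.1135-0.1282i)·(-0.1442-0.0305i)  (-0.2169-0.4818i)·(-0.4096-0.0428i)  (-0.6177+0.0000i)·(-0.4160+0.0000i)  (+0.2169-0.4818i)·(+0.4096-0.0428i)  (+0.1135+0.1282i)·(-0.1442+0.0305i)  (-0.0263+0.0082i)·(+0.0247-0.0080i)
Y_3^0(R⁻¹ n̂) = +0.351620+0.000000i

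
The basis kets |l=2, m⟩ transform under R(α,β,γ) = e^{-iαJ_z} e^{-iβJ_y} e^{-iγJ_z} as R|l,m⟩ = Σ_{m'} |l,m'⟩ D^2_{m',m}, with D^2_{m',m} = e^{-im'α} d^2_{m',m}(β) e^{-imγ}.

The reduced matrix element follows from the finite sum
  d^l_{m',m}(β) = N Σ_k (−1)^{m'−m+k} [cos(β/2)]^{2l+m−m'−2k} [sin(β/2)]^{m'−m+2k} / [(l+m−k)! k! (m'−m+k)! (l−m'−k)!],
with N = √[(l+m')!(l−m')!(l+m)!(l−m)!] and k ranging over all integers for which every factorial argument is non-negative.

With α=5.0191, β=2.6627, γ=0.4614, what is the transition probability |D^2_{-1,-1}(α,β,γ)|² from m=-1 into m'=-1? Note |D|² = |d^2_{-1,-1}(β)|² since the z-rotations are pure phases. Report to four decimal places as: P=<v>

P=0.0244

First d^2_{-1,-1}(β=2.6627), then the phase factors e^{-i(-1)α} and e^{-i(-1)γ}:
With c≡cos(β/2)=0.237165 and s≡sin(β/2)=0.971469, N=[1·6·1·6]^{1/2}=6.000000
k: max(0,(-1)−(-1))=0 … min(2+(-1),2−(-1))=1
  k=0: (−1)^0·6.0000/(6)·0.2372^4·0.9715^0 = +0.003164
  k=1: (−1)^1·6.0000/(2)·0.2372^2·0.9715^2 = -0.159250
d^2_{-1,-1}(2.6627) = +0.003164 -0.159250 = -0.156086
|D^2_{-1,-1}|² = |d^2_{-1,-1}(β)|² = (-0.156086)² = 0.024363 (the z-rotation phases have unit modulus)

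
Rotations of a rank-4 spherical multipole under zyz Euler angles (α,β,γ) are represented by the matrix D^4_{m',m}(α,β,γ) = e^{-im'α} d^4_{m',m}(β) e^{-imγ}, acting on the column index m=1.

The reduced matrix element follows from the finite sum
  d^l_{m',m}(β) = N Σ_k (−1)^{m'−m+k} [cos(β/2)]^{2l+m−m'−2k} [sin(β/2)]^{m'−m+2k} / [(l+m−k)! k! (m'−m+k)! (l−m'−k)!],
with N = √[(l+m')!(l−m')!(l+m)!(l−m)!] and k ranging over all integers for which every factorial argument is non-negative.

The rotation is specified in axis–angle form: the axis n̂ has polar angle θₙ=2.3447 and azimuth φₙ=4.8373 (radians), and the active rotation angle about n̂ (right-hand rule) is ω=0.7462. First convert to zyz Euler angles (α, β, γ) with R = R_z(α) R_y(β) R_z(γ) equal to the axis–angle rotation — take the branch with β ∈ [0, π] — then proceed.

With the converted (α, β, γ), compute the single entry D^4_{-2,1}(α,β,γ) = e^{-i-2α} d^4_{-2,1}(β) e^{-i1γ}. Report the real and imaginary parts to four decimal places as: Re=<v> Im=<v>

Axis–angle → zyz. n̂ = (sinθₙcosφₙ, sinθₙsinφₙ, cosθₙ) = (+0.089103, -0.709616, -0.698932), ω = 0.7462.
R = I cosω + sinω [n̂]ₓ + (1−cosω) n̂n̂ᵀ gives
  R = [+0.736383, +0.457671, -0.498273; -0.491274, +0.868081, +0.071305; +0.465176, +0.192281, +0.864083]
β = atan2(√(R₁₃²+R₂₃²), R₃₃) = 0.527471; α = atan2(R₂₃, R₁₃) mod 2π = 2.999453; γ = atan2(R₃₂, −R₃₁) mod 2π = 2.749631
Split into d^4_{-2,1}(β=0.5275) × two z-phases.
Half-angle: c=0.965423, s=0.260689. N=√(2·720·120·6)=1018.233765
The bounds max(0,m−m')=3 and min(l+m,l−m')=5 give 3 terms
  k=3: (−1)^0·1018.2338/(72)·0.9654^5·0.2607^3 = +0.210121
  k=4: (−1)^1·1018.2338/(48)·0.9654^3·0.2607^5 = -0.022981
  k=5: (−1)^2·1018.2338/(240)·0.9654^1·0.2607^7 = +0.000335
d^4_{-2,1}(0.5275) = +0.210121 -0.022981 +0.000335 = +0.187475
Attach z-rotation phases: D = e^{-i(-2)(2.9995)}·(+0.187475)·e^{-i(1)(2.7496)} = -0.186389-0.020149i

Re=-0.1864 Im=-0.0201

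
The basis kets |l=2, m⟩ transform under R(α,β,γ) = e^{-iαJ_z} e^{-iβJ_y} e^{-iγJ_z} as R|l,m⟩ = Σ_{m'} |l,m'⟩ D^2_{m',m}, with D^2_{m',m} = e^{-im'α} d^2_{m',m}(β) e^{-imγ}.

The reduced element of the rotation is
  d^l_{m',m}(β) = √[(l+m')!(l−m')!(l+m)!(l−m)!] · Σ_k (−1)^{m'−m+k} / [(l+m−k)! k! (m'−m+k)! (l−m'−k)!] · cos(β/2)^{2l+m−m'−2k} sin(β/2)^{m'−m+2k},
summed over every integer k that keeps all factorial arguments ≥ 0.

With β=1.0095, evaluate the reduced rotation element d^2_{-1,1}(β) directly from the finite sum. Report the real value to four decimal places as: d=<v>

d^2_{-1,1}(β=1.0095) via the finite sum:
c=cos(1.009500/2)=0.875295, s=sin(1.009500/2)=0.483589; N=√[1·6·6·1]=6.000000
k: max(0,(1)−(-1))=2 … min(2+(1),2−(-1))=3
  k=2: (−1)^0·6.0000/(2)·0.8753^2·0.4836^2 = +0.537505
  k=3: (−1)^1·6.0000/(6)·0.8753^0·0.4836^4 = -0.054690
d^2_{-1,1}(1.0095) = +0.537505 -0.054690 = +0.482816

d=0.4828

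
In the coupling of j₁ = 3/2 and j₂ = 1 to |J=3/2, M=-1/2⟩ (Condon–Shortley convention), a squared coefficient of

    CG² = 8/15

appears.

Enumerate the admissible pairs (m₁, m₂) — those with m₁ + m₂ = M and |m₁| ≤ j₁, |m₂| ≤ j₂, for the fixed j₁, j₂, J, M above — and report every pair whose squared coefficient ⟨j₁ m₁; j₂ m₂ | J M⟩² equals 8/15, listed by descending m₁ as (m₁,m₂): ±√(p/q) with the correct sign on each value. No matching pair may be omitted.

Admissible pairs with m₁+m₂ = M = -1/2: (-3/2,1), (-1/2,0), (1/2,-1)
  (m₁,m₂)=(1/2,-1): CG² = 8/15, CG = +√(8/15)   ← matches the target
  (m₁,m₂)=(-1/2,0): CG² = 1/15, CG = −√(1/15)
  (m₁,m₂)=(-3/2,1): CG² = 2/5, CG = −√(2/5)
Pairs with CG² = 8/15: (1/2,-1): +√(8/15)

(1/2,-1): +√(8/15)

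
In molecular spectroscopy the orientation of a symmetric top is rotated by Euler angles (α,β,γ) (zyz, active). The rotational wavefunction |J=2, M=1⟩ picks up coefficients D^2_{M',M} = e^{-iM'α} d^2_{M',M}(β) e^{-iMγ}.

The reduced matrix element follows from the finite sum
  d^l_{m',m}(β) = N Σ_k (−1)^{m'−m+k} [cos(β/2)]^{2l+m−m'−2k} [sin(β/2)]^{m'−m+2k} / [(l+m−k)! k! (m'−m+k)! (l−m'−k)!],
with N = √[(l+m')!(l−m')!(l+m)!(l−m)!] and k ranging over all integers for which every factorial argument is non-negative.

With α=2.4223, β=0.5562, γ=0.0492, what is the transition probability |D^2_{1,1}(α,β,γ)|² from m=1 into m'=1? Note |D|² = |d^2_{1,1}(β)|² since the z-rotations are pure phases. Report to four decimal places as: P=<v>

P=0.4172

First d^2_{1,1}(β=0.5562), then the phase factors e^{-i(1)α} and e^{-i(1)γ}:
c=cos(0.556200/2)=0.961579, s=sin(0.556200/2)=0.274529; N=√[6·1·6·1]=6.000000
k∈{0,1} keeps every argument non-negative
  k=0: (−1)^0·6.0000/(6)·0.9616^4·0.2745^0 = +0.854948
  k=1: (−1)^1·6.0000/(2)·0.9616^2·0.2745^2 = -0.209059
d^2_{1,1}(0.5562) = +0.854948 -0.209059 = +0.645889
|D^2_{1,1}|² = |d^2_{1,1}(β)|² = (+0.645889)² = 0.417173 (the z-rotation phases have unit modulus)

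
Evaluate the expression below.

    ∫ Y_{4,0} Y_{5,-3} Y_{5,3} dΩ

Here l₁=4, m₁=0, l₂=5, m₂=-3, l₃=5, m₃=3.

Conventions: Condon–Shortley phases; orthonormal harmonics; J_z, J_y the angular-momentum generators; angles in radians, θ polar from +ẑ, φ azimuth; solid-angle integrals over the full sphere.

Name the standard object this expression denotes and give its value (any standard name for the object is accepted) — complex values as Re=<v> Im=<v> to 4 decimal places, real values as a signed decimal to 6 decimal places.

This is a Gaunt coefficient — the integral of a triple product of spherical harmonics over the sphere.
Rules hold: Σm=0, L=14 even, 1≤5≤9.
N = 9·11·11 = 1089
Δ = 4!·4!·6!/15! = 1/3153150
Racah Σ t=0..4: t=0:+1/69120 t=1:−1/1728 t=2:+1/576 t=3:−1/1728 t=4:+1/69120 = 7/11520
⇒ 3j(4 5 5; 0 0 0)² = 2/143, sgn -1
Racah Σ t=0..2: t=0:+1/27648 t=1:−1/4320 t=2:+1/11520 = -1/9216
⇒ 3j(4 5 5; 0 -3 3)² = 2/143, sgn -1
4πI² = N·(3j₀)²·(3jₘ)² = 36/169
I = +1·√(0.213018/4π) = 0.13019760

Gaunt coefficient, +0.130198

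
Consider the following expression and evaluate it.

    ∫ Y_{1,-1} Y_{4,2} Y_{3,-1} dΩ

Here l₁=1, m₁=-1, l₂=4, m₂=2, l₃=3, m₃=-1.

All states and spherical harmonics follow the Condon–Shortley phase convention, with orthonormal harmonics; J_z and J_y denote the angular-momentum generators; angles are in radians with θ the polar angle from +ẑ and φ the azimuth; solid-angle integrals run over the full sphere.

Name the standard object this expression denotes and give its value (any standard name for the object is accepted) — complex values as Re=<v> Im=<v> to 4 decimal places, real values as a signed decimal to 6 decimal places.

This is a Gaunt coefficient — the integral of a triple product of spherical harmonics over the sphere.
Rules hold: Σm=0, L=8 even, 3≤3≤5.
N = 3·9·7 = 189
Δ = 2!·0!·6!/9! = 1/252
Racah Σ t=1..1: t=1:−1/36 = -1/36
⇒ 3j(1 4 3; 0 0 0)² = 4/63, sgn +1
Racah Σ t=2..2: t=2:+1/96 = 1/96
⇒ 3j(1 4 3; -1 2 -1)² = 5/84, sgn +1
4πI² = N·(3j₀)²·(3jₘ)² = 5/7
I = +1·√(0.714286/4π) = 0.23841361

Gaunt coefficient, +0.238414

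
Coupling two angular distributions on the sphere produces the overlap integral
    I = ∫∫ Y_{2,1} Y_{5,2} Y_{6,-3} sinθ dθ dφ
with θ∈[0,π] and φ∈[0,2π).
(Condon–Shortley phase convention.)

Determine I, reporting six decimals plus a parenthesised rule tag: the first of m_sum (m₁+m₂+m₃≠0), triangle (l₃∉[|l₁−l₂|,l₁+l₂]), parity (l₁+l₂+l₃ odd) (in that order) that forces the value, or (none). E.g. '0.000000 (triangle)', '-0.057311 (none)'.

Σlᵢ=13 odd — θ-integrand is odd under cosθ→−cosθ; I=0

0.000000 (parity)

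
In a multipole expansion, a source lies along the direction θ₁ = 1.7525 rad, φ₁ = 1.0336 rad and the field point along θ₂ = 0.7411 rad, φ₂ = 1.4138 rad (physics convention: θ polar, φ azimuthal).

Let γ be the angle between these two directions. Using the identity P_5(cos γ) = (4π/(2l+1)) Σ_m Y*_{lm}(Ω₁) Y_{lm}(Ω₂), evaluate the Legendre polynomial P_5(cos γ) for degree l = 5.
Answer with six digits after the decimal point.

0.126148

Addition theorem: P_5(cos γ) = (4π/11) Σ_m Y*_{lm}(Ω₁) Y_{lm}(Ω₂), m = −5…5:
  m=-5: (+0.187957-0.383591i) × (+0.046003-0.046041i) = -0.009014-0.026300i  (running Σ = -0.009014-0.026300i)
  m=-4: (+0.135594+0.207871i) × (+0.182000+0.132138i) = -0.002790+0.055750i  (running Σ = -0.011804+0.029450i)
  m=-3: (+0.232214-0.009478i) × (-0.188279+0.369748i) = -0.040217+0.087645i  (running Σ = -0.052021+0.117095i)
  m=-2: (-0.127274+0.234977i) × (-0.342913-0.111356i) = +0.069810-0.066404i  (running Σ = +0.017789+0.050691i)
  m=-1: (+0.091115+0.152973i) × (-0.013496+0.085258i) = -0.014272+0.005704i  (running Σ = +0.003517+0.056394i)
  m=0: (-0.270116-0.000000i) × (-0.382759+0.000000i) = +0.103389+0.000000i  (running Σ = +0.106906+0.056394i)
  m=1: (-0.091115+0.152973i) × (+0.013496+0.085258i) = -0.014272-0.005704i  (running Σ = +0.092635+0.050691i)
  m=2: (-0.127274-0.234977i) × (-0.342913+0.111356i) = +0.069810+0.066404i  (running Σ = +0.162445+0.117095i)
  m=3: (-0.232214-0.009478i) × (+0.188279+0.369748i) = -0.040217-0.087645i  (running Σ = +0.122228+0.029450i)
  m=4: (+0.135594-0.207871i) × (+0.182000-0.132138i) = -0.002790-0.055750i  (running Σ = +0.119438-0.026300i)
  m=5: (-0.187957-0.383591i) × (-0.046003-0.046041i) = -0.009014+0.026300i  (running Σ = +0.110424-0.000000i)
Accumulated sum +0.110424-0.000000i; after 4π/(2l+1) scaling, +0.126148-0.000000i ⇒ P_5 = 0.126148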